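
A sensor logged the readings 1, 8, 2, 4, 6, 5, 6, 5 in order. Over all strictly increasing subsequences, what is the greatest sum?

18

Let S[i] be the best sum of a strictly increasing subsequence ending at i:
i:      1  2  3  4  5  6  7  8
a[i]:   1  8  2  4  6  5  6  5
S:      1  9  3  7 13 12 18 12
Maximum is 18 (e.g. 1 + 2 + 4 + 5 + 6).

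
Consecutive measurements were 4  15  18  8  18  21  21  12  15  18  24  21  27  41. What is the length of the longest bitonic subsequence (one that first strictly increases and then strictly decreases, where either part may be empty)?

inc[i] = longest strictly increasing subsequence ending at i; dec[i] = longest strictly decreasing subsequence starting at i:
i:      1  2  3  4  5  6  7  8  9 10 11 12 13 14
a[i]:   4 15 18  8 18 21 21 12 15 18 24 21 27 41
inc:    1  2  3  2  3  4  4  3  4  5  6  6  7  8
dec:    1  2  2  1  2  2  2  1  1  1  2  1  1  1
Best peak at i=14 (value 41): inc=8, dec=1, length 8+1−1 = 8.

8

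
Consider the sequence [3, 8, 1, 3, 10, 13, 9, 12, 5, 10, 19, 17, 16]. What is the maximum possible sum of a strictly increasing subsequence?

53

Let S[i] be the best sum of a strictly increasing subsequence ending at i:
i:      1  2  3  4  5  6  7  8  9 10 11 12 13
a[i]:   3  8  1  3 10 13  9 12  5 10 19 17 16
S:      3 11  1  4 21 34 20 33  9 30 53 51 50
Maximum is 53 (e.g. 3 + 8 + 10 + 13 + 19).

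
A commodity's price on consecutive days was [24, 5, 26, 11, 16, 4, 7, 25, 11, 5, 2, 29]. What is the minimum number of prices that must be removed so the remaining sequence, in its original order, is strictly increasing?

7

Fewest deletions = n − (longest strictly increasing subsequence).
i:      1  2  3  4  5  6  7  8  9 10 11 12
a[i]:  24  5 26 11 16  4  7 25 11  5  2 29
dp:     1  1  2  2  3  1  2  4  3  2  1  5
max dp = 5, so deletions = 12 − 5 = 7.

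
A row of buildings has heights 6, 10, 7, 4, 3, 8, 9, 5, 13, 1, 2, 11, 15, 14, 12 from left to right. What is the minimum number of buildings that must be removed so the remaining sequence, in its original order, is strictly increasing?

9

Fewest deletions = n − (longest strictly increasing subsequence).
i:      1  2  3  4  5  6  7  8  9 10 11 12 13 14 15
a[i]:   6 10  7  4  3  8  9  5 13  1  2 11 15 14 12
dp:     1  2  2  1  1  3  4  2  5  1  2  5  6  6  6
max dp = 6, so deletions = 15 − 6 = 9.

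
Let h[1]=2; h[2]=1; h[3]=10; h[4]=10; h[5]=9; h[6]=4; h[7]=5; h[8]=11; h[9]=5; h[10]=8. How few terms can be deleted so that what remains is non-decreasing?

5

Fewest deletions = n − (longest non-decreasing subsequence).
Patience tails:
2 → extends → [2]
1 → replaces 2 → [1]
10 → extends → [1, 10]
10 → extends → [1, 10, 10]
9 → replaces 10 → [1, 9, 10]
4 → replaces 9 → [1, 4, 10]
5 → replaces 10 → [1, 4, 5]
11 → extends → [1, 4, 5, 11]
5 → replaces 11 → [1, 4, 5, 5]
8 → extends → [1, 4, 5, 5, 8]
Longest non-decreasing subsequence has length 5, so deletions = 10 − 5 = 5.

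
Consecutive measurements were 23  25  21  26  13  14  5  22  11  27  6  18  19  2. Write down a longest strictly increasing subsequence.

23, 25, 26, 27

Patience tails give the LIS length; then backtrack through the dp parents:
23 → extends → [23]
25 → extends → [23, 25]
21 → replaces 23 → [21, 25]
26 → extends → [21, 25, 26]
13 → replaces 21 → [13, 25, 26]
14 → replaces 25 → [13, 14, 26]
5 → replaces 13 → [5, 14, 26]
22 → replaces 26 → [5, 14, 22]
11 → replaces 14 → [5, 11, 22]
27 → extends → [5, 11, 22, 27]
6 → replaces 11 → [5, 6, 22, 27]
18 → replaces 22 → [5, 6, 18, 27]
19 → replaces 27 → [5, 6, 18, 19]
2 → replaces 5 → [2, 6, 18, 19]
Length 4; one witness is 23, 25, 26, 27.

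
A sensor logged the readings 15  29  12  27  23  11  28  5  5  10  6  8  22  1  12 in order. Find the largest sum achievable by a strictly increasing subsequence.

70

Let S[i] be the best sum of a strictly increasing subsequence ending at i:
i:      1  2  3  4  5  6  7  8  9 10 11 12 13 14 15
a[i]:  15 29 12 27 23 11 28  5  5 10  6  8 22  1 12
S:     15 44 12 42 38 11 70  5  5 15 11 19 41  1 31
Maximum is 70 (e.g. 15 + 27 + 28).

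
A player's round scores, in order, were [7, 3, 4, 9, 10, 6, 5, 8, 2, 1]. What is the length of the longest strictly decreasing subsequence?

Let dp[i] be the longest strictly decreasing subsequence ending at i:
i:      1  2  3  4  5  6  7  8  9 10
a[i]:   7  3  4  9 10  6  5  8  2  1
dp:     1  2  2  1  1  2  3  2  4  5
Maximum is 5.

5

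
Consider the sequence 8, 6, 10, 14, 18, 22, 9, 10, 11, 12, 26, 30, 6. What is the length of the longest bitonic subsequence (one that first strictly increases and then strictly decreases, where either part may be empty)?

8

inc[i] = longest strictly increasing subsequence ending at i; dec[i] = longest strictly decreasing subsequence starting at i:
i:      1  2  3  4  5  6  7  8  9 10 11 12 13
a[i]:   8  6 10 14 18 22  9 10 11 12 26 30  6
inc:    1  1  2  3  4  5  2  3  4  5  6  7  1
dec:    2  1  3  3  3  3  2  2  2  2  2  2  1
Best peak at i=12 (value 30): inc=7, dec=2, length 7+2−1 = 8.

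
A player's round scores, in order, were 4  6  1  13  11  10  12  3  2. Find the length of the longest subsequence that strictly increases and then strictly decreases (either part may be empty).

inc[i] = longest strictly increasing subsequence ending at i; dec[i] = longest strictly decreasing subsequence starting at i:
i:      1  2  3  4  5  6  7  8  9
a[i]:   4  6  1 13 11 10 12  3  2
inc:    1  2  1  3  3  3  4  2  2
dec:    3  3  1  5  4  3  3  2  1
Best peak at i=4 (value 13): inc=3, dec=5, length 3+5−1 = 7.

7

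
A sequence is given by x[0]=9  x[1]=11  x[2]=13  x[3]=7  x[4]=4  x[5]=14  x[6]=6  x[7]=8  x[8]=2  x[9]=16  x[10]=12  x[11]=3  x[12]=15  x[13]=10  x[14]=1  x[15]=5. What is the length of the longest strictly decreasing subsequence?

5

Let dp[i] be the longest strictly decreasing subsequence ending at i:
i:      0  1  2  3  4  5  6  7  8  9 10 11 12 13 14 15
x[i]:   9 11 13  7  4 14  6  8  2 16 12  3 15 10  1  5
dp:     1  1  1  2  3  1  3  2  4  1  2  4  2  3  5  4
Maximum is 5.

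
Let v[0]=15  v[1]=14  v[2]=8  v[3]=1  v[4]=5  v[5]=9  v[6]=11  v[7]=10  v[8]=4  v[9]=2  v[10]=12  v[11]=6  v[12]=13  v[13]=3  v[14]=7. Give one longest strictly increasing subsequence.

Patience tails give the LIS length; then backtrack through the dp parents:
15 → extends → [15]
14 → replaces 15 → [14]
8 → replaces 14 → [8]
1 → replaces 8 → [1]
5 → extends → [1, 5]
9 → extends → [1, 5, 9]
11 → extends → [1, 5, 9, 11]
10 → replaces 11 → [1, 5, 9, 10]
4 → replaces 5 → [1, 4, 9, 10]
2 → replaces 4 → [1, 2, 9, 10]
12 → extends → [1, 2, 9, 10, 12]
6 → replaces 9 → [1, 2, 6, 10, 12]
13 → extends → [1, 2, 6, 10, 12, 13]
3 → replaces 6 → [1, 2, 3, 10, 12, 13]
7 → replaces 10 → [1, 2, 3, 7, 12, 13]
Length 6; one witness is 1, 5, 9, 11, 12, 13.

1, 5, 9, 11, 12, 13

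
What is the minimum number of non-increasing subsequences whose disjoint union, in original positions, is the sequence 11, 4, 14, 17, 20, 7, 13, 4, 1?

4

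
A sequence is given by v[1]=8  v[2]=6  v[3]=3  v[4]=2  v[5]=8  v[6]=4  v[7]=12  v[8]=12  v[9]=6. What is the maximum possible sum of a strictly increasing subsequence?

Let S[i] be the best sum of a strictly increasing subsequence ending at i:
i:      1  2  3  4  5  6  7  8  9
v[i]:   8  6  3  2  8  4 12 12  6
S:      8  6  3  2 14  7 26 26 13
Maximum is 26 (e.g. 6 + 8 + 12).

26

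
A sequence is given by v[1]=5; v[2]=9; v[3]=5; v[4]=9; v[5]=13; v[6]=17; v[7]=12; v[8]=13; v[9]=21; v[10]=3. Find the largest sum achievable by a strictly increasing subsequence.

65

Let S[i] be the best sum of a strictly increasing subsequence ending at i:
i:      1  2  3  4  5  6  7  8  9 10
v[i]:   5  9  5  9 13 17 12 13 21  3
S:      5 14  5 14 27 44 26 39 65  3
Maximum is 65 (e.g. 5 + 9 + 13 + 17 + 21).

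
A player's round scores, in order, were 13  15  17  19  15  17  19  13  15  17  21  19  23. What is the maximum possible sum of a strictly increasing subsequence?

Let S[i] be the best sum of a strictly increasing subsequence ending at i:
i:       1   2   3   4   5   6   7   8   9  10  11  12  13
a[i]:   13  15  17  19  15  17  19  13  15  17  21  19  23
S:      13  28  45  64  28  45  64  13  28  45  85  64 108
Maximum is 108 (e.g. 13 + 15 + 17 + 19 + 21 + 23).

108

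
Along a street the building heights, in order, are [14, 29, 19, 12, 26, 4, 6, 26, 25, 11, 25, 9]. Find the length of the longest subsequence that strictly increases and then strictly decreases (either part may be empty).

inc[i] = longest strictly increasing subsequence ending at i; dec[i] = longest strictly decreasing subsequence starting at i:
i:      1  2  3  4  5  6  7  8  9 10 11 12
a[i]:  14 29 19 12 26  4  6 26 25 11 25  9
inc:    1  2  2  1  3  1  2  3  3  3  4  3
dec:    4  5  4  3  4  1  1  4  3  2  2  1
Best peak at i=2 (value 29): inc=2, dec=5, length 2+5−1 = 6.

6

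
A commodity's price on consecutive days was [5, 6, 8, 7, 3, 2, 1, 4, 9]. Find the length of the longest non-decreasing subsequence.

4

Let dp[i] be the length of the longest such subsequence ending at index i:
i:     1 2 3 4 5 6 7 8 9
a[i]:  5 6 8 7 3 2 1 4 9
dp:    1 2 3 3 1 1 1 2 4
Maximum dp value is 4.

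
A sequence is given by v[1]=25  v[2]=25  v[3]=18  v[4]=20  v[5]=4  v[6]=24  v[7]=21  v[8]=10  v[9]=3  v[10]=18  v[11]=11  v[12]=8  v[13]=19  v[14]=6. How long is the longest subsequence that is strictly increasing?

Track the smallest tail for each achievable length (strict):
25 → extends → [25]
25 → already a tail → [25]
18 → replaces 25 → [18]
20 → extends → [18, 20]
4 → replaces 18 → [4, 20]
24 → extends → [4, 20, 24]
21 → replaces 24 → [4, 20, 21]
10 → replaces 20 → [4, 10, 21]
3 → replaces 4 → [3, 10, 21]
18 → replaces 21 → [3, 10, 18]
11 → replaces 18 → [3, 10, 11]
8 → replaces 10 → [3, 8, 11]
19 → extends → [3, 8, 11, 19]
6 → replaces 8 → [3, 6, 11, 19]
Four tails, so the longest strictly increasing subsequence has length 4 (e.g. 4, 10, 18, 19).

4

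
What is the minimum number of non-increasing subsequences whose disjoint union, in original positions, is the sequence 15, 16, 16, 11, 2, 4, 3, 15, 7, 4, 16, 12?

4

Place each on the leftmost legal pile:
15 → new pile 1 (tops now [15])
16 → new pile 2 (tops now [15, 16])
16 → pile 2 (tops now [15, 16])
11 → pile 1 (tops now [11, 16])
2 → pile 1 (tops now [2, 16])
4 → pile 2 (tops now [2, 4])
3 → pile 2 (tops now [2, 3])
15 → new pile 3 (tops now [2, 3, 15])
7 → pile 3 (tops now [2, 3, 7])
4 → pile 3 (tops now [2, 3, 4])
16 → new pile 4 (tops now [2, 3, 4, 16])
12 → pile 4 (tops now [2, 3, 4, 12])
Four piles.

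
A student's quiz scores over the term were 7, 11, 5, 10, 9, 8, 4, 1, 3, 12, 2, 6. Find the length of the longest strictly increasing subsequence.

Track the smallest tail for each achievable length (strict):
7 → extends → [7]
11 → extends → [7, 11]
5 → replaces 7 → [5, 11]
10 → replaces 11 → [5, 10]
9 → replaces 10 → [5, 9]
8 → replaces 9 → [5, 8]
4 → replaces 5 → [4, 8]
1 → replaces 4 → [1, 8]
3 → replaces 8 → [1, 3]
12 → extends → [1, 3, 12]
2 → replaces 3 → [1, 2, 12]
6 → replaces 12 → [1, 2, 6]
Three tails, so the longest strictly increasing subsequence has length 3 (e.g. 7, 11, 12).

3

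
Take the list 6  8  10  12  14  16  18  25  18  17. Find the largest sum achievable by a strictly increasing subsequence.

109

Let S[i] be the best sum of a strictly increasing subsequence ending at i:
i:       1   2   3   4   5   6   7   8   9  10
a[i]:    6   8  10  12  14  16  18  25  18  17
S:       6  14  24  36  50  66  84 109  84  83
Maximum is 109 (e.g. 6 + 8 + 10 + 12 + 14 + 16 + 18 + 25).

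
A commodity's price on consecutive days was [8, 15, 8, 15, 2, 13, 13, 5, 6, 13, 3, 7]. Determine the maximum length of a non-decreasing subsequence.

Track the smallest tail for each achievable length (allowing ties):
8 → extends → [8]
15 → extends → [8, 15]
8 → replaces 15 → [8, 8]
15 → extends → [8, 8, 15]
2 → replaces 8 → [2, 8, 15]
13 → replaces 15 → [2, 8, 13]
13 → extends → [2, 8, 13, 13]
5 → replaces 8 → [2, 5, 13, 13]
6 → replaces 13 → [2, 5, 6, 13]
13 → extends → [2, 5, 6, 13, 13]
3 → replaces 5 → [2, 3, 6, 13, 13]
7 → replaces 13 → [2, 3, 6, 7, 13]
Five tails, so the longest non-decreasing subsequence has length 5 (e.g. 8, 8, 13, 13, 13).

5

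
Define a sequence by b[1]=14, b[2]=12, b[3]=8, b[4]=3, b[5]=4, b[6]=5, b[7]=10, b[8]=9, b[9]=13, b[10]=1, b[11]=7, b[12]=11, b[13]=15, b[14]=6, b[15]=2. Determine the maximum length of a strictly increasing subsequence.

6

Let dp[i] be the length of the longest such subsequence ending at index i:
i:      1  2  3  4  5  6  7  8  9 10 11 12 13 14 15
b[i]:  14 12  8  3  4  5 10  9 13  1  7 11 15  6  2
dp:     1  1  1  1  2  3  4  4  5  1  4  5  6  4  2
Maximum dp value is 6.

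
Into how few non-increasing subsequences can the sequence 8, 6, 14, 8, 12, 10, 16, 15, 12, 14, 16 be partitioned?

Place each on the leftmost legal pile:
8 → new pile 1 (tops now [8])
6 → pile 1 (tops now [6])
14 → new pile 2 (tops now [6, 14])
8 → pile 2 (tops now [6, 8])
12 → new pile 3 (tops now [6, 8, 12])
10 → pile 3 (tops now [6, 8, 10])
16 → new pile 4 (tops now [6, 8, 10, 16])
15 → pile 4 (tops now [6, 8, 10, 15])
12 → pile 4 (tops now [6, 8, 10, 12])
14 → new pile 5 (tops now [6, 8, 10, 12, 14])
16 → new pile 6 (tops now [6, 8, 10, 12, 14, 16])
Six piles.

6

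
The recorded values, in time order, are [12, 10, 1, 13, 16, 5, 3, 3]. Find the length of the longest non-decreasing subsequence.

Track the smallest tail for each achievable length (allowing ties):
12 → extends → [12]
10 → replaces 12 → [10]
1 → replaces 10 → [1]
13 → extends → [1, 13]
16 → extends → [1, 13, 16]
5 → replaces 13 → [1, 5, 16]
3 → replaces 5 → [1, 3, 16]
3 → replaces 16 → [1, 3, 3]
Three tails, so the longest non-decreasing subsequence has length 3 (e.g. 12, 13, 16).

3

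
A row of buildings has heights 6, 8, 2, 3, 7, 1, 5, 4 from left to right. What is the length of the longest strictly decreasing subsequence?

Negate each value so 'decreasing' becomes 'increasing', then run patience tails on the negated sequence:
-6 → extends → [-6]
-8 → replaces -6 → [-8]
-2 → extends → [-8, -2]
-3 → replaces -2 → [-8, -3]
-7 → replaces -3 → [-8, -7]
-1 → extends → [-8, -7, -1]
-5 → replaces -1 → [-8, -7, -5]
-4 → extends → [-8, -7, -5, -4]
Four tails, so the longest strictly decreasing subsequence of the original has length 4.

4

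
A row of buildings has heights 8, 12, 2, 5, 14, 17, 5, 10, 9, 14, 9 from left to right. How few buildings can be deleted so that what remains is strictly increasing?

7

Fewest deletions = n − (longest strictly increasing subsequence).
Patience tails:
8 → extends → [8]
12 → extends → [8, 12]
2 → replaces 8 → [2, 12]
5 → replaces 12 → [2, 5]
14 → extends → [2, 5, 14]
17 → extends → [2, 5, 14, 17]
5 → already a tail → [2, 5, 14, 17]
10 → replaces 14 → [2, 5, 10, 17]
9 → replaces 10 → [2, 5, 9, 17]
14 → replaces 17 → [2, 5, 9, 14]
9 → already a tail → [2, 5, 9, 14]
Longest strictly increasing subsequence has length 4, so deletions = 11 − 4 = 7.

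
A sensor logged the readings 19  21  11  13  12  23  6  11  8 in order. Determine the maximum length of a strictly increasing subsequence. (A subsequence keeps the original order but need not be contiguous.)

Track the smallest tail for each achievable length (strict):
19 → extends → [19]
21 → extends → [19, 21]
11 → replaces 19 → [11, 21]
13 → replaces 21 → [11, 13]
12 → replaces 13 → [11, 12]
23 → extends → [11, 12, 23]
6 → replaces 11 → [6, 12, 23]
11 → replaces 12 → [6, 11, 23]
8 → replaces 11 → [6, 8, 23]
Three tails, so the longest strictly increasing subsequence has length 3 (e.g. 19, 21, 23).

3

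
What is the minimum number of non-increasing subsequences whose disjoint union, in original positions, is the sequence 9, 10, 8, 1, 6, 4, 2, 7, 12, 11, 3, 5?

The minimum number of non-increasing subsequences covering a sequence equals the length of its longest strictly increasing subsequence.
LIS length is 4 (e.g. 1, 6, 7, 12), so 4 piles are needed.

4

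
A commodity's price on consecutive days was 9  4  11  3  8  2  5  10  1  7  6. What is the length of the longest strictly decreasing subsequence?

Let dp[i] be the longest strictly decreasing subsequence ending at i:
i:      1  2  3  4  5  6  7  8  9 10 11
a[i]:   9  4 11  3  8  2  5 10  1  7  6
dp:     1  2  1  3  2  4  3  2  5  3  4
Maximum is 5.

5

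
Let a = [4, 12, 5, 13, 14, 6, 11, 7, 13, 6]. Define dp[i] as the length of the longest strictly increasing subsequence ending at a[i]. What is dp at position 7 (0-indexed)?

4

dp[i] = 1 + max{dp[j] : j<i, a[j]<a[i]} (or 1 if no such j):
i:      0  1  2  3  4  5  6  7  8  9
a[i]:   4 12  5 13 14  6 11  7 13  6
dp:     1  2  2  3  4  3  4  4  5  3
At index 7 the value is 4.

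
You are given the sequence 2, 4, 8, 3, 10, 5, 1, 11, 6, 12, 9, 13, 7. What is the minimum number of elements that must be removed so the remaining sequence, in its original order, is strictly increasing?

Fewest deletions = n − (longest strictly increasing subsequence).
i:      1  2  3  4  5  6  7  8  9 10 11 12 13
a[i]:   2  4  8  3 10  5  1 11  6 12  9 13  7
dp:     1  2  3  2  4  3  1  5  4  6  5  7  5
max dp = 7, so deletions = 13 − 7 = 6.

6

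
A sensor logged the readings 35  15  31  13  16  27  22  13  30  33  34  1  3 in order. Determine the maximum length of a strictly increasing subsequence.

6

Let dp[i] be the length of the longest such subsequence ending at index i:
i:      1  2  3  4  5  6  7  8  9 10 11 12 13
a[i]:  35 15 31 13 16 27 22 13 30 33 34  1  3
dp:     1  1  2  1  2  3  3  1  4  5  6  1  2
Maximum dp value is 6.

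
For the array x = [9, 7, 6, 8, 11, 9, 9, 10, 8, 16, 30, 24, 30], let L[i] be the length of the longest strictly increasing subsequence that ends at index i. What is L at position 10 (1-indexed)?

dp[i] = 1 + max{dp[j] : j<i, x[j]<x[i]} (or 1 if no such j):
i:      1  2  3  4  5  6  7  8  9 10 11 12 13
x[i]:   9  7  6  8 11  9  9 10  8 16 30 24 30
dp:     1  1  1  2  3  3  3  4  2  5  6  6  7
At index 10 the value is 5.

5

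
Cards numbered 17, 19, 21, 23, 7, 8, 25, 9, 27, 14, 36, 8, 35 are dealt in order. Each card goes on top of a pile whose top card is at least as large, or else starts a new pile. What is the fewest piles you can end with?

7

The minimum number of non-increasing subsequences covering a sequence equals the length of its longest strictly increasing subsequence.
LIS length is 7 (e.g. 17, 19, 21, 23, 25, 27, 36), so 7 piles are needed.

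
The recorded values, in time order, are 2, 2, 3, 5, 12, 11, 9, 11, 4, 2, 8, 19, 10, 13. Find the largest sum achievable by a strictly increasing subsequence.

Let S[i] be the best sum of a strictly increasing subsequence ending at i:
i:      1  2  3  4  5  6  7  8  9 10 11 12 13 14
a[i]:   2  2  3  5 12 11  9 11  4  2  8 19 10 13
S:      2  2  5 10 22 21 19 30  9  2 18 49 29 43
Maximum is 49 (e.g. 2 + 3 + 5 + 9 + 11 + 19).

49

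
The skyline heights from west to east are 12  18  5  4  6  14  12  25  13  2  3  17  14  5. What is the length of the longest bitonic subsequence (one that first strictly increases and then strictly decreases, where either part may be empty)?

inc[i] = longest strictly increasing subsequence ending at i; dec[i] = longest strictly decreasing subsequence starting at i:
i:      1  2  3  4  5  6  7  8  9 10 11 12 13 14
a[i]:  12 18  5  4  6 14 12 25 13  2  3 17 14  5
inc:    1  2  1  1  2  3  3  4  4  1  2  5  5  3
dec:    4  4  3  2  2  3  2  4  2  1  1  3  2  1
Best peak at i=8 (value 25): inc=4, dec=4, length 4+4−1 = 7.

7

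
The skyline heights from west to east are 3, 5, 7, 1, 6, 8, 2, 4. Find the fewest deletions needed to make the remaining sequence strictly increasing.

4

Fewest deletions = n − (longest strictly increasing subsequence).
Patience tails:
3 → extends → [3]
5 → extends → [3, 5]
7 → extends → [3, 5, 7]
1 → replaces 3 → [1, 5, 7]
6 → replaces 7 → [1, 5, 6]
8 → extends → [1, 5, 6, 8]
2 → replaces 5 → [1, 2, 6, 8]
4 → replaces 6 → [1, 2, 4, 8]
Longest strictly increasing subsequence has length 4, so deletions = 8 − 4 = 4.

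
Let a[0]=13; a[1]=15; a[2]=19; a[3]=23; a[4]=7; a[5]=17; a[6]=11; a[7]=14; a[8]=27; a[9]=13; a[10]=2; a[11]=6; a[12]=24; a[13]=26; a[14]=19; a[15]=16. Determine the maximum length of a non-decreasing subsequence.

6

Track the smallest tail for each achievable length (allowing ties):
13 → extends → [13]
15 → extends → [13, 15]
19 → extends → [13, 15, 19]
23 → extends → [13, 15, 19, 23]
7 → replaces 13 → [7, 15, 19, 23]
17 → replaces 19 → [7, 15, 17, 23]
11 → replaces 15 → [7, 11, 17, 23]
14 → replaces 17 → [7, 11, 14, 23]
27 → extends → [7, 11, 14, 23, 27]
13 → replaces 14 → [7, 11, 13, 23, 27]
2 → replaces 7 → [2, 11, 13, 23, 27]
6 → replaces 11 → [2, 6, 13, 23, 27]
24 → replaces 27 → [2, 6, 13, 23, 24]
26 → extends → [2, 6, 13, 23, 24, 26]
19 → replaces 23 → [2, 6, 13, 19, 24, 26]
16 → replaces 19 → [2, 6, 13, 16, 24, 26]
Six tails, so the longest non-decreasing subsequence has length 6 (e.g. 13, 15, 19, 23, 24, 26).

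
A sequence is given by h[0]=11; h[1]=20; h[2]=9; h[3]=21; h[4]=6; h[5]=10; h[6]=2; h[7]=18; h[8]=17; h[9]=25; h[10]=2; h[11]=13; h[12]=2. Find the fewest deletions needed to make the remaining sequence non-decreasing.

Fewest deletions = n − (longest non-decreasing subsequence).
Patience tails:
11 → extends → [11]
20 → extends → [11, 20]
9 → replaces 11 → [9, 20]
21 → extends → [9, 20, 21]
6 → replaces 9 → [6, 20, 21]
10 → replaces 20 → [6, 10, 21]
2 → replaces 6 → [2, 10, 21]
18 → replaces 21 → [2, 10, 18]
17 → replaces 18 → [2, 10, 17]
25 → extends → [2, 10, 17, 25]
2 → replaces 10 → [2, 2, 17, 25]
13 → replaces 17 → [2, 2, 13, 25]
2 → replaces 13 → [2, 2, 2, 25]
Longest non-decreasing subsequence has length 4, so deletions = 13 − 4 = 9.

9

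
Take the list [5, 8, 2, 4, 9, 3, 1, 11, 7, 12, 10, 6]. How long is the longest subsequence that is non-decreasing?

5

Track the smallest tail for each achievable length (allowing ties):
5 → extends → [5]
8 → extends → [5, 8]
2 → replaces 5 → [2, 8]
4 → replaces 8 → [2, 4]
9 → extends → [2, 4, 9]
3 → replaces 4 → [2, 3, 9]
1 → replaces 2 → [1, 3, 9]
11 → extends → [1, 3, 9, 11]
7 → replaces 9 → [1, 3, 7, 11]
12 → extends → [1, 3, 7, 11, 12]
10 → replaces 11 → [1, 3, 7, 10, 12]
6 → replaces 7 → [1, 3, 6, 10, 12]
Five tails, so the longest non-decreasing subsequence has length 5 (e.g. 5, 8, 9, 11, 12).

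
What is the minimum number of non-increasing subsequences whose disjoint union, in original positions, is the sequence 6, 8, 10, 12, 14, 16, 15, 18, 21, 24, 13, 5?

The minimum number of non-increasing subsequences covering a sequence equals the length of its longest strictly increasing subsequence.
LIS length is 9 (e.g. 6, 8, 10, 12, 14, 16, 18, 21, 24), so 9 piles are needed.

9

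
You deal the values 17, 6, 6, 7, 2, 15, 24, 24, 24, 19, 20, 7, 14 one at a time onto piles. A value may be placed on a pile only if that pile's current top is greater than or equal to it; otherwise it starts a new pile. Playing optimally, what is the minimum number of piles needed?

5

Place each on the leftmost legal pile:
17 → new pile 1 (tops now [17])
6 → pile 1 (tops now [6])
6 → pile 1 (tops now [6])
7 → new pile 2 (tops now [6, 7])
2 → pile 1 (tops now [2, 7])
15 → new pile 3 (tops now [2, 7, 15])
24 → new pile 4 (tops now [2, 7, 15, 24])
24 → pile 4 (tops now [2, 7, 15, 24])
24 → pile 4 (tops now [2, 7, 15, 24])
19 → pile 4 (tops now [2, 7, 15, 19])
20 → new pile 5 (tops now [2, 7, 15, 19, 20])
7 → pile 2 (tops now [2, 7, 15, 19, 20])
14 → pile 3 (tops now [2, 7, 14, 19, 20])
Five piles.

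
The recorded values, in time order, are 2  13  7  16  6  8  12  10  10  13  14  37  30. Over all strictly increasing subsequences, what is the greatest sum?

93

Let S[i] be the best sum of a strictly increasing subsequence ending at i:
i:      1  2  3  4  5  6  7  8  9 10 11 12 13
a[i]:   2 13  7 16  6  8 12 10 10 13 14 37 30
S:      2 15  9 31  8 17 29 27 27 42 56 93 86
Maximum is 93 (e.g. 2 + 7 + 8 + 12 + 13 + 14 + 37).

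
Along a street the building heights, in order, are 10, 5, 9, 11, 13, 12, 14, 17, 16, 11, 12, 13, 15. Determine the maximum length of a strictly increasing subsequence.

Let dp[i] be the length of the longest such subsequence ending at index i:
i:      1  2  3  4  5  6  7  8  9 10 11 12 13
a[i]:  10  5  9 11 13 12 14 17 16 11 12 13 15
dp:     1  1  2  3  4  4  5  6  6  3  4  5  6
Maximum dp value is 6.

6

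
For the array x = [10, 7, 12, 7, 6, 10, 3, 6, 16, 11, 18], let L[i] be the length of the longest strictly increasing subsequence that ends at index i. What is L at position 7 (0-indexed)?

dp[i] = 1 + max{dp[j] : j<i, x[j]<x[i]} (or 1 if no such j):
i:      0  1  2  3  4  5  6  7  8  9 10
x[i]:  10  7 12  7  6 10  3  6 16 11 18
dp:     1  1  2  1  1  2  1  2  3  3  4
At index 7 the value is 2.

2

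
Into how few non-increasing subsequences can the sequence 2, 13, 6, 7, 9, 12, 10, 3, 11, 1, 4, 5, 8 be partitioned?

6

Place each on the leftmost legal pile:
2 → new pile 1 (tops now [2])
13 → new pile 2 (tops now [2, 13])
6 → pile 2 (tops now [2, 6])
7 → new pile 3 (tops now [2, 6, 7])
9 → new pile 4 (tops now [2, 6, 7, 9])
12 → new pile 5 (tops now [2, 6, 7, 9, 12])
10 → pile 5 (tops now [2, 6, 7, 9, 10])
3 → pile 2 (tops now [2, 3, 7, 9, 10])
11 → new pile 6 (tops now [2, 3, 7, 9, 10, 11])
1 → pile 1 (tops now [1, 3, 7, 9, 10, 11])
4 → pile 3 (tops now [1, 3, 4, 9, 10, 11])
5 → pile 4 (tops now [1, 3, 4, 5, 10, 11])
8 → pile 5 (tops now [1, 3, 4, 5, 8, 11])
Six piles.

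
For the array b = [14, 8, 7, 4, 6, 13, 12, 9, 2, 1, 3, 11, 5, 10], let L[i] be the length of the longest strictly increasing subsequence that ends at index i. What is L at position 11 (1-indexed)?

dp[i] = 1 + max{dp[j] : j<i, b[j]<b[i]} (or 1 if no such j):
i:      1  2  3  4  5  6  7  8  9 10 11 12 13 14
b[i]:  14  8  7  4  6 13 12  9  2  1  3 11  5 10
dp:     1  1  1  1  2  3  3  3  1  1  2  4  3  4
At index 11 the value is 2.

2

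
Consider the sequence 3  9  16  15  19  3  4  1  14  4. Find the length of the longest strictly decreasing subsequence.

4

Negate each value so 'decreasing' becomes 'increasing', then run patience tails on the negated sequence:
-3 → extends → [-3]
-9 → replaces -3 → [-9]
-16 → replaces -9 → [-16]
-15 → extends → [-16, -15]
-19 → replaces -16 → [-19, -15]
-3 → extends → [-19, -15, -3]
-4 → replaces -3 → [-19, -15, -4]
-1 → extends → [-19, -15, -4, -1]
-14 → replaces -4 → [-19, -15, -14, -1]
-4 → replaces -1 → [-19, -15, -14, -4]
Four tails, so the longest strictly decreasing subsequence of the original has length 4.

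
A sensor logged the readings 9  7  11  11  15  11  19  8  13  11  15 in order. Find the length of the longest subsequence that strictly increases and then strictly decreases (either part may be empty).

6

inc[i] = longest strictly increasing subsequence ending at i; dec[i] = longest strictly decreasing subsequence starting at i:
i:      1  2  3  4  5  6  7  8  9 10 11
a[i]:   9  7 11 11 15 11 19  8 13 11 15
inc:    1  1  2  2  3  2  4  2  3  3  4
dec:    2  1  2  2  3  2  3  1  2  1  1
Best peak at i=7 (value 19): inc=4, dec=3, length 4+3−1 = 6.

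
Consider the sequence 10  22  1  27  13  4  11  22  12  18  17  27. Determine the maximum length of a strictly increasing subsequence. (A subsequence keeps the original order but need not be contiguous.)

Track the smallest tail for each achievable length (strict):
10 → extends → [10]
22 → extends → [10, 22]
1 → replaces 10 → [1, 22]
27 → extends → [1, 22, 27]
13 → replaces 22 → [1, 13, 27]
4 → replaces 13 → [1, 4, 27]
11 → replaces 27 → [1, 4, 11]
22 → extends → [1, 4, 11, 22]
12 → replaces 22 → [1, 4, 11, 12]
18 → extends → [1, 4, 11, 12, 18]
17 → replaces 18 → [1, 4, 11, 12, 17]
27 → extends → [1, 4, 11, 12, 17, 27]
Six tails, so the longest strictly increasing subsequence has length 6 (e.g. 1, 4, 11, 12, 18, 27).

6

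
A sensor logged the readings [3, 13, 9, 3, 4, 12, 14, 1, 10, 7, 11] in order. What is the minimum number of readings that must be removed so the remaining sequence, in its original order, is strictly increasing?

7

Fewest deletions = n − (longest strictly increasing subsequence).
Patience tails:
3 → extends → [3]
13 → extends → [3, 13]
9 → replaces 13 → [3, 9]
3 → already a tail → [3, 9]
4 → replaces 9 → [3, 4]
12 → extends → [3, 4, 12]
14 → extends → [3, 4, 12, 14]
1 → replaces 3 → [1, 4, 12, 14]
10 → replaces 12 → [1, 4, 10, 14]
7 → replaces 10 → [1, 4, 7, 14]
11 → replaces 14 → [1, 4, 7, 11]
Longest strictly increasing subsequence has length 4, so deletions = 11 − 4 = 7.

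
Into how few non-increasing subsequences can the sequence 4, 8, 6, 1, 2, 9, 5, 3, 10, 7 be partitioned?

4

Place each on the leftmost legal pile:
4 → new pile 1 (tops now [4])
8 → new pile 2 (tops now [4, 8])
6 → pile 2 (tops now [4, 6])
1 → pile 1 (tops now [1, 6])
2 → pile 2 (tops now [1, 2])
9 → new pile 3 (tops now [1, 2, 9])
5 → pile 3 (tops now [1, 2, 5])
3 → pile 3 (tops now [1, 2, 3])
10 → new pile 4 (tops now [1, 2, 3, 10])
7 → pile 4 (tops now [1, 2, 3, 7])
Four piles.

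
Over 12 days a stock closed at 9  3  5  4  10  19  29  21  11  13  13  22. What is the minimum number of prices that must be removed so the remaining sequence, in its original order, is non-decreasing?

5

Fewest deletions = n − (longest non-decreasing subsequence).
Patience tails:
9 → extends → [9]
3 → replaces 9 → [3]
5 → extends → [3, 5]
4 → replaces 5 → [3, 4]
10 → extends → [3, 4, 10]
19 → extends → [3, 4, 10, 19]
29 → extends → [3, 4, 10, 19, 29]
21 → replaces 29 → [3, 4, 10, 19, 21]
11 → replaces 19 → [3, 4, 10, 11, 21]
13 → replaces 21 → [3, 4, 10, 11, 13]
13 → extends → [3, 4, 10, 11, 13, 13]
22 → extends → [3, 4, 10, 11, 13, 13, 22]
Longest non-decreasing subsequence has length 7, so deletions = 12 − 7 = 5.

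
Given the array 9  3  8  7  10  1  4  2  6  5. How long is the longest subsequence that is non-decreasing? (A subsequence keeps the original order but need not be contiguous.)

Track the smallest tail for each achievable length (allowing ties):
9 → extends → [9]
3 → replaces 9 → [3]
8 → extends → [3, 8]
7 → replaces 8 → [3, 7]
10 → extends → [3, 7, 10]
1 → replaces 3 → [1, 7, 10]
4 → replaces 7 → [1, 4, 10]
2 → replaces 4 → [1, 2, 10]
6 → replaces 10 → [1, 2, 6]
5 → replaces 6 → [1, 2, 5]
Three tails, so the longest non-decreasing subsequence has length 3 (e.g. 3, 8, 10).

3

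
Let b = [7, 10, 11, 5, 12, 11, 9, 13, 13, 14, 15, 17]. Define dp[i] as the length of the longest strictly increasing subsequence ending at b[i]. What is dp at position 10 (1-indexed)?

dp[i] = 1 + max{dp[j] : j<i, b[j]<b[i]} (or 1 if no such j):
i:      1  2  3  4  5  6  7  8  9 10 11 12
b[i]:   7 10 11  5 12 11  9 13 13 14 15 17
dp:     1  2  3  1  4  3  2  5  5  6  7  8
At index 10 the value is 6.

6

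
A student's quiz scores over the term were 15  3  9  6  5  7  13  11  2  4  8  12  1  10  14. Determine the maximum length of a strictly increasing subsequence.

6

Track the smallest tail for each achievable length (strict):
15 → extends → [15]
3 → replaces 15 → [3]
9 → extends → [3, 9]
6 → replaces 9 → [3, 6]
5 → replaces 6 → [3, 5]
7 → extends → [3, 5, 7]
13 → extends → [3, 5, 7, 13]
11 → replaces 13 → [3, 5, 7, 11]
2 → replaces 3 → [2, 5, 7, 11]
4 → replaces 5 → [2, 4, 7, 11]
8 → replaces 11 → [2, 4, 7, 8]
12 → extends → [2, 4, 7, 8, 12]
1 → replaces 2 → [1, 4, 7, 8, 12]
10 → replaces 12 → [1, 4, 7, 8, 10]
14 → extends → [1, 4, 7, 8, 10, 14]
Six tails, so the longest strictly increasing subsequence has length 6 (e.g. 3, 6, 7, 11, 12, 14).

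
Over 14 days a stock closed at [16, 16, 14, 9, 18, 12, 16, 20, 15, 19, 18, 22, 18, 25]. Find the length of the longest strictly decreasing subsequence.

3

Negate each value so 'decreasing' becomes 'increasing', then run patience tails on the negated sequence:
-16 → extends → [-16]
-16 → already a tail → [-16]
-14 → extends → [-16, -14]
-9 → extends → [-16, -14, -9]
-18 → replaces -16 → [-18, -14, -9]
-12 → replaces -9 → [-18, -14, -12]
-16 → replaces -14 → [-18, -16, -12]
-20 → replaces -18 → [-20, -16, -12]
-15 → replaces -12 → [-20, -16, -15]
-19 → replaces -16 → [-20, -19, -15]
-18 → replaces -15 → [-20, -19, -18]
-22 → replaces -20 → [-22, -19, -18]
-18 → already a tail → [-22, -19, -18]
-25 → replaces -22 → [-25, -19, -18]
Three tails, so the longest strictly decreasing subsequence of the original has length 3.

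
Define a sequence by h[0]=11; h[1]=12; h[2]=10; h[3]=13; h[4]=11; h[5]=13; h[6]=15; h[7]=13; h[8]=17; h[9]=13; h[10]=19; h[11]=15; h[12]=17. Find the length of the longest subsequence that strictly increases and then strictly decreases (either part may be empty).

inc[i] = longest strictly increasing subsequence ending at i; dec[i] = longest strictly decreasing subsequence starting at i:
i:      0  1  2  3  4  5  6  7  8  9 10 11 12
h[i]:  11 12 10 13 11 13 15 13 17 13 19 15 17
inc:    1  2  1  3  2  3  4  3  5  3  6  4  5
dec:    2  2  1  2  1  1  2  1  2  1  2  1  1
Best peak at i=10 (value 19): inc=6, dec=2, length 6+2−1 = 7.

7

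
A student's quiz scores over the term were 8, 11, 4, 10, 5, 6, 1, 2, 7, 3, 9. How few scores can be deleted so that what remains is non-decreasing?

Fewest deletions = n − (longest non-decreasing subsequence).
Patience tails:
8 → extends → [8]
11 → extends → [8, 11]
4 → replaces 8 → [4, 11]
10 → replaces 11 → [4, 10]
5 → replaces 10 → [4, 5]
6 → extends → [4, 5, 6]
1 → replaces 4 → [1, 5, 6]
2 → replaces 5 → [1, 2, 6]
7 → extends → [1, 2, 6, 7]
3 → replaces 6 → [1, 2, 3, 7]
9 → extends → [1, 2, 3, 7, 9]
Longest non-decreasing subsequence has length 5, so deletions = 11 − 5 = 6.

6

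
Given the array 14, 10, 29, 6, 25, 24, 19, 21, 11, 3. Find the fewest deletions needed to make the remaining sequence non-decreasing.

7

Fewest deletions = n − (longest non-decreasing subsequence).
Patience tails:
14 → extends → [14]
10 → replaces 14 → [10]
29 → extends → [10, 29]
6 → replaces 10 → [6, 29]
25 → replaces 29 → [6, 25]
24 → replaces 25 → [6, 24]
19 → replaces 24 → [6, 19]
21 → extends → [6, 19, 21]
11 → replaces 19 → [6, 11, 21]
3 → replaces 6 → [3, 11, 21]
Longest non-decreasing subsequence has length 3, so deletions = 10 − 3 = 7.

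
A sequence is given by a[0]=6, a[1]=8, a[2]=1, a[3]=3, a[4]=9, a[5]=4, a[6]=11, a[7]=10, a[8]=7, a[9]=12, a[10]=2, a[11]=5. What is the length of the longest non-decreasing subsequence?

5

Let dp[i] be the length of the longest such subsequence ending at index i:
i:      0  1  2  3  4  5  6  7  8  9 10 11
a[i]:   6  8  1  3  9  4 11 10  7 12  2  5
dp:     1  2  1  2  3  3  4  4  4  5  2  4
Maximum dp value is 5.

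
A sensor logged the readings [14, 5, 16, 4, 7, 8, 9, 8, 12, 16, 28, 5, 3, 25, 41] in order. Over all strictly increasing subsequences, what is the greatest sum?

Let S[i] be the best sum of a strictly increasing subsequence ending at i:
i:       1   2   3   4   5   6   7   8   9  10  11  12  13  14  15
a[i]:   14   5  16   4   7   8   9   8  12  16  28   5   3  25  41
S:      14   5  30   4  12  20  29  20  41  57  85   9   3  82 126
Maximum is 126 (e.g. 5 + 7 + 8 + 9 + 12 + 16 + 28 + 41).

126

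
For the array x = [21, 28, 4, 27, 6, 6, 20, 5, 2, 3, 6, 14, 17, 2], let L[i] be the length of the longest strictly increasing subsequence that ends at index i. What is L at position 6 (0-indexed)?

dp[i] = 1 + max{dp[j] : j<i, x[j]<x[i]} (or 1 if no such j):
i:      0  1  2  3  4  5  6  7  8  9 10 11 12 13
x[i]:  21 28  4 27  6  6 20  5  2  3  6 14 17  2
dp:     1  2  1  2  2  2  3  2  1  2  3  4  5  1
At index 6 the value is 3.

3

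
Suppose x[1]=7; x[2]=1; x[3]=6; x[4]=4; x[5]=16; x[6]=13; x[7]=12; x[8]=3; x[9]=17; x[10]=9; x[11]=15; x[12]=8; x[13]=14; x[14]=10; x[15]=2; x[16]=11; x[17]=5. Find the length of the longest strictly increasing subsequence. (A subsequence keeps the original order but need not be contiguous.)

5

Let dp[i] be the length of the longest such subsequence ending at index i:
i:      1  2  3  4  5  6  7  8  9 10 11 12 13 14 15 16 17
x[i]:   7  1  6  4 16 13 12  3 17  9 15  8 14 10  2 11  5
dp:     1  1  2  2  3  3  3  2  4  3  4  3  4  4  2  5  3
Maximum dp value is 5.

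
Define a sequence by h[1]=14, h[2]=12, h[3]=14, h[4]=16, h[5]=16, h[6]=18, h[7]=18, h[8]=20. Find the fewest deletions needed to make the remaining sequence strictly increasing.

3

Fewest deletions = n − (longest strictly increasing subsequence).
Patience tails:
14 → extends → [14]
12 → replaces 14 → [12]
14 → extends → [12, 14]
16 → extends → [12, 14, 16]
16 → already a tail → [12, 14, 16]
18 → extends → [12, 14, 16, 18]
18 → already a tail → [12, 14, 16, 18]
20 → extends → [12, 14, 16, 18, 20]
Longest strictly increasing subsequence has length 5, so deletions = 8 − 5 = 3.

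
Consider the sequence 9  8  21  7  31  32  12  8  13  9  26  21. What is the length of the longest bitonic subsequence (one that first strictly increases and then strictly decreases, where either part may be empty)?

inc[i] = longest strictly increasing subsequence ending at i; dec[i] = longest strictly decreasing subsequence starting at i:
i:      1  2  3  4  5  6  7  8  9 10 11 12
a[i]:   9  8 21  7 31 32 12  8 13  9 26 21
inc:    1  1  2  1  3  4  2  2  3  3  4  4
dec:    3  2  3  1  3  3  2  1  2  1  2  1
Best peak at i=6 (value 32): inc=4, dec=3, length 4+3−1 = 6.

6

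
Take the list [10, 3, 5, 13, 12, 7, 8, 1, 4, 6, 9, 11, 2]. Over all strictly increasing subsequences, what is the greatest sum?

Let S[i] be the best sum of a strictly increasing subsequence ending at i:
i:      1  2  3  4  5  6  7  8  9 10 11 12 13
a[i]:  10  3  5 13 12  7  8  1  4  6  9 11  2
S:     10  3  8 23 22 15 23  1  7 14 32 43  3
Maximum is 43 (e.g. 3 + 5 + 7 + 8 + 9 + 11).

43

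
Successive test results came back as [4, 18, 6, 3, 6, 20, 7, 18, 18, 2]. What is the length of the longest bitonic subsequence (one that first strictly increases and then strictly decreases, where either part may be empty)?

5

inc[i] = longest strictly increasing subsequence ending at i; dec[i] = longest strictly decreasing subsequence starting at i:
i:      1  2  3  4  5  6  7  8  9 10
a[i]:   4 18  6  3  6 20  7 18 18  2
inc:    1  2  2  1  2  3  3  4  4  1
dec:    3  4  3  2  2  3  2  2  2  1
Best peak at i=2 (value 18): inc=2, dec=4, length 2+4−1 = 5.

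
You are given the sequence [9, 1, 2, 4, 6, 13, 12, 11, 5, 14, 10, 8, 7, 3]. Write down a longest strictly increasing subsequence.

Patience tails give the LIS length; then backtrack through the dp parents:
9 → extends → [9]
1 → replaces 9 → [1]
2 → extends → [1, 2]
4 → extends → [1, 2, 4]
6 → extends → [1, 2, 4, 6]
13 → extends → [1, 2, 4, 6, 13]
12 → replaces 13 → [1, 2, 4, 6, 12]
11 → replaces 12 → [1, 2, 4, 6, 11]
5 → replaces 6 → [1, 2, 4, 5, 11]
14 → extends → [1, 2, 4, 5, 11, 14]
10 → replaces 11 → [1, 2, 4, 5, 10, 14]
8 → replaces 10 → [1, 2, 4, 5, 8, 14]
7 → replaces 8 → [1, 2, 4, 5, 7, 14]
3 → replaces 4 → [1, 2, 3, 5, 7, 14]
Length 6; one witness is 1, 2, 4, 6, 13, 14.

1, 2, 4, 6, 13, 14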